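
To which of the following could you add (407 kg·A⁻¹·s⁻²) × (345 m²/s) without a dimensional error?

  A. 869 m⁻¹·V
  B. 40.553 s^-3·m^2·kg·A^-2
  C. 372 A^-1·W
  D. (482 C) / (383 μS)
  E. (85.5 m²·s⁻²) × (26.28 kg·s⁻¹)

Reference: [kg·s⁻²·A⁻¹] · [m²·s⁻¹] = kg·m²·s⁻³·A⁻¹.
Each option:
  A. V·m⁻¹ = J·C⁻¹·m⁻¹ = kg·m·s⁻³·A⁻¹
  B. kg·m²·s⁻³·A⁻²
  C. W·A⁻¹ = J·s⁻¹·A⁻¹ = kg·m²·s⁻³·A⁻¹  ← same
  D. [s·A] / [kg⁻¹·m⁻²·s³·A²] = kg·m²·s⁻²·A⁻¹
  E. [m²·s⁻²] · [kg·s⁻¹] = kg·m²·s⁻³
Only C. matches kg·m²·s⁻³·A⁻¹.

C.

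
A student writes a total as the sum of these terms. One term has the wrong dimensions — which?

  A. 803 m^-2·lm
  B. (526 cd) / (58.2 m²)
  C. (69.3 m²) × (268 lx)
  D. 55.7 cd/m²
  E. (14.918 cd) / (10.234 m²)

C.

Reduce each to base SI dimensions:
  A. lm·m⁻² = cd·m⁻² = m⁻²·cd
  B. [cd] / [m²] = m⁻²·cd
  C. [m²] · [m⁻²·cd] = cd
  D. cd·m⁻² = m⁻²·cd
  E. [cd] / [m²] = m⁻²·cd
All reduce to m⁻²·cd except C., which is cd.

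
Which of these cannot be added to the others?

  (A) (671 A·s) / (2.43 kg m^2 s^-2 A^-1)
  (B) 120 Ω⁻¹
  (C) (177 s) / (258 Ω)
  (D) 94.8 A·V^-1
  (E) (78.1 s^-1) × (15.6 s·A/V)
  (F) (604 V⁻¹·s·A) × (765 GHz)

Expand each in SI base units:
  (A) [s·A] / [kg·m²·s⁻²·A⁻¹] = kg⁻¹·m⁻²·s³·A²
  (B) Ω⁻¹ = (V·A⁻¹)⁻¹ = kg⁻¹·m⁻²·s³·A²
  (C) [s] / [kg·m²·s⁻³·A⁻²] = kg⁻¹·m⁻²·s⁴·A²
  (D) A·V⁻¹ = A·(J·C⁻¹)⁻¹ = kg⁻¹·m⁻²·s³·A²
  (E) [s⁻¹] · [kg⁻¹·m⁻²·s⁴·A²] = kg⁻¹·m⁻²·s³·A²
  (F) [kg⁻¹·m⁻²·s⁴·A²] · [s⁻¹] = kg⁻¹·m⁻²·s³·A²
All reduce to kg⁻¹·m⁻²·s³·A² except (C), which is kg⁻¹·m⁻²·s⁴·A².

(C)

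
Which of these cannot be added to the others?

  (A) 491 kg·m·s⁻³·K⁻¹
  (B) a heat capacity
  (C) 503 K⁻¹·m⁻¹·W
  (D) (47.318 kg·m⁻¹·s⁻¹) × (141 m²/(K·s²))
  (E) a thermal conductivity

(B)

Expand each in SI base units:
  (A) kg·m·s⁻³·K⁻¹
  (B) [heat capacity] = kg·m²·s⁻²·K⁻¹
  (C) W·m⁻¹·K⁻¹ = J·s⁻¹·m⁻¹·K⁻¹ = kg·m·s⁻³·K⁻¹
  (D) [kg·m⁻¹·s⁻¹] · [m²·s⁻²·K⁻¹] = kg·m·s⁻³·K⁻¹
  (E) [thermal conductivity] = kg·m·s⁻³·K⁻¹
All reduce to kg·m·s⁻³·K⁻¹ except (B), which is kg·m²·s⁻²·K⁻¹.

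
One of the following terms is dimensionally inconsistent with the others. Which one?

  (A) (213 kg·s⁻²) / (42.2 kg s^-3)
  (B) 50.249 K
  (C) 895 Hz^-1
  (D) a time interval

(B)

Reduce each to base SI dimensions:
  (A) [kg·s⁻²] / [kg·s⁻³] = s
  (B) K
  (C) Hz⁻¹ = (s⁻¹)⁻¹ = s
  (D) [time interval] = s
All reduce to s except (B), which is K.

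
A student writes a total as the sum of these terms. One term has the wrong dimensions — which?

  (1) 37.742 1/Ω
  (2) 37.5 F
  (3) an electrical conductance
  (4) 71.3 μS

(2)

In SI base units:
  (1) Ω⁻¹ = (V·A⁻¹)⁻¹ = kg⁻¹·m⁻²·s³·A²
  (2) F = C·V⁻¹ = kg⁻¹·m⁻²·s⁴·A²
  (3) [electrical conductance] = kg⁻¹·m⁻²·s³·A²
  (4) S = Ω⁻¹ = kg⁻¹·m⁻²·s³·A²
All reduce to kg⁻¹·m⁻²·s³·A² except (2), which is kg⁻¹·m⁻²·s⁴·A².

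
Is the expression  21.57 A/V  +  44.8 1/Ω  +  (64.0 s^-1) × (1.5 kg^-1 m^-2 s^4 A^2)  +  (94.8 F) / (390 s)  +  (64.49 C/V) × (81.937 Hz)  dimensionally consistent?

Yes

Work out the base dimensions of each:
  21.57 A/V:  A·V⁻¹ = A·(J·C⁻¹)⁻¹ = kg⁻¹·m⁻²·s³·A²
  44.8 1/Ω:  Ω⁻¹ = (V·A⁻¹)⁻¹ = kg⁻¹·m⁻²·s³·A²
  (64.0 s^-1) × (1.5 kg^-1 m^-2 s^4 A^2):  [s⁻¹] · [kg⁻¹·m⁻²·s⁴·A²] = kg⁻¹·m⁻²·s³·A²
  (94.8 F) / (390 s):  [kg⁻¹·m⁻²·s⁴·A²] / [s] = kg⁻¹·m⁻²·s³·A²
  (64.49 C/V) × (81.937 Hz):  [kg⁻¹·m⁻²·s⁴·A²] · [s⁻¹] = kg⁻¹·m⁻²·s³·A²
Every term reduces to kg⁻¹·m⁻²·s³·A².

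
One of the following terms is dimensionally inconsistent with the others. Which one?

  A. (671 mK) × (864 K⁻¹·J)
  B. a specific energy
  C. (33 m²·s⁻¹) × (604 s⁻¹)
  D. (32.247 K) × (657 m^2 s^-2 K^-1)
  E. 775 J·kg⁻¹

Reduce each to base SI dimensions:
  A. [K] · [kg·m²·s⁻²·K⁻¹] = kg·m²·s⁻²
  B. [specific energy] = m²·s⁻²
  C. [m²·s⁻¹] · [s⁻¹] = m²·s⁻²
  D. [K] · [m²·s⁻²·K⁻¹] = m²·s⁻²
  E. J·kg⁻¹ = N·m·kg⁻¹ = m²·s⁻²
All reduce to m²·s⁻² except A., which is kg·m²·s⁻².

A.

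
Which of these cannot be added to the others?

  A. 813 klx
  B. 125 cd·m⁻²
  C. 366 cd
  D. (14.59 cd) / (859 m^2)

Dimensions:
  A. lx = lm·m⁻² = m⁻²·cd
  B. cd·m⁻² = m⁻²·cd
  C. cd
  D. [cd] / [m²] = m⁻²·cd
All reduce to m⁻²·cd except C., which is cd.

C.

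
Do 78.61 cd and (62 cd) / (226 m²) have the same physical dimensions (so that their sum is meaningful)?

No

Expand each in SI base units:
  78.61 cd:  cd
  (62 cd) / (226 m²):  [cd] / [m²] = m⁻²·cd
cd ≠ m⁻²·cd, so they cannot be added.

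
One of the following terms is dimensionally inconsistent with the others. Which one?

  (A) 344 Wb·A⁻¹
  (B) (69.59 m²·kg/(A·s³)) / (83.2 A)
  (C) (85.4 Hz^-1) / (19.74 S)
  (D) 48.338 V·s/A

(B)

In SI base units:
  (A) Wb·A⁻¹ = V·s·A⁻¹ = kg·m²·s⁻²·A⁻²
  (B) [kg·m²·s⁻³·A⁻¹] / [A] = kg·m²·s⁻³·A⁻²
  (C) [s] / [kg⁻¹·m⁻²·s³·A²] = kg·m²·s⁻²·A⁻²
  (D) V·s·A⁻¹ = J·C⁻¹·s·A⁻¹ = kg·m²·s⁻²·A⁻²
All reduce to kg·m²·s⁻²·A⁻² except (B), which is kg·m²·s⁻³·A⁻².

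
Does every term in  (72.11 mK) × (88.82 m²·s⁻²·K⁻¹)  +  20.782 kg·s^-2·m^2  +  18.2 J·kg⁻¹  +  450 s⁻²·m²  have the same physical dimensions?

In SI base units:
  (72.11 mK) × (88.82 m²·s⁻²·K⁻¹):  [K] · [m²·s⁻²·K⁻¹] = m²·s⁻²
  20.782 kg·s^-2·m^2:  kg·m²·s⁻²
  18.2 J·kg⁻¹:  J·kg⁻¹ = N·m·kg⁻¹ = m²·s⁻²
  450 s⁻²·m²:  m²·s⁻²
The terms do not share a single dimension (kg·m²·s⁻² vs m²·s⁻²).

No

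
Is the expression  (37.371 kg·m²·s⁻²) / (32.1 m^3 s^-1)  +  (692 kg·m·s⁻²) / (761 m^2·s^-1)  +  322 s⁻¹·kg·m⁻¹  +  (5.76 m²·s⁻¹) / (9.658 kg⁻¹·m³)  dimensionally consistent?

Reduce each to base SI dimensions:
  (37.371 kg·m²·s⁻²) / (32.1 m^3 s^-1):  [kg·m²·s⁻²] / [m³·s⁻¹] = kg·m⁻¹·s⁻¹
  (692 kg·m·s⁻²) / (761 m^2·s^-1):  [kg·m·s⁻²] / [m²·s⁻¹] = kg·m⁻¹·s⁻¹
  322 s⁻¹·kg·m⁻¹:  kg·m⁻¹·s⁻¹
  (5.76 m²·s⁻¹) / (9.658 kg⁻¹·m³):  [m²·s⁻¹] / [kg⁻¹·m³] = kg·m⁻¹·s⁻¹
Every term reduces to kg·m⁻¹·s⁻¹.

Yes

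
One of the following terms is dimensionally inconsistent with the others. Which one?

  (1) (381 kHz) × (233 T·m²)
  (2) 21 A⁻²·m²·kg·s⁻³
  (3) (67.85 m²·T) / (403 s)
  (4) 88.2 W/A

In SI base units:
  (1) [s⁻¹] · [kg·m²·s⁻²·A⁻¹] = kg·m²·s⁻³·A⁻¹
  (2) kg·m²·s⁻³·A⁻²
  (3) [kg·m²·s⁻²·A⁻¹] / [s] = kg·m²·s⁻³·A⁻¹
  (4) W·A⁻¹ = J·s⁻¹·A⁻¹ = kg·m²·s⁻³·A⁻¹
All reduce to kg·m²·s⁻³·A⁻¹ except (2), which is kg·m²·s⁻³·A⁻².

(2)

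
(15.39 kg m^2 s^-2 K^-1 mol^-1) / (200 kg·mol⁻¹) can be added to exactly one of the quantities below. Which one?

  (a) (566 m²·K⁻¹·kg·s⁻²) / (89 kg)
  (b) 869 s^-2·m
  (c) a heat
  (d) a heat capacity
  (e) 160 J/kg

Reference: [kg·m²·s⁻²·K⁻¹·mol⁻¹] / [kg·mol⁻¹] = m²·s⁻²·K⁻¹.
Each option:
  (a) [kg·m²·s⁻²·K⁻¹] / [kg] = m²·s⁻²·K⁻¹  ← same
  (b) m·s⁻²
  (c) [heat] = kg·m²·s⁻²
  (d) [heat capacity] = kg·m²·s⁻²·K⁻¹
  (e) J·kg⁻¹ = N·m·kg⁻¹ = m²·s⁻²
Only (a) matches m²·s⁻²·K⁻¹.

(a)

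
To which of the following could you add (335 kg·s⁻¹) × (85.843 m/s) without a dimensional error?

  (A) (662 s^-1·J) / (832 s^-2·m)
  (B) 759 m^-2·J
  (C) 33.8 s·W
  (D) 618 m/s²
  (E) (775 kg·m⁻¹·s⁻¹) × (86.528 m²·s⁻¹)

(E)

Reference: [kg·s⁻¹] · [m·s⁻¹] = kg·m·s⁻².
Each option:
  (A) [kg·m²·s⁻³] / [m·s⁻²] = kg·m·s⁻¹
  (B) J·m⁻² = N·m·m⁻² = kg·s⁻²
  (C) W·s = J·s⁻¹·s = kg·m²·s⁻²
  (D) m·s⁻²
  (E) [kg·m⁻¹·s⁻¹] · [m²·s⁻¹] = kg·m·s⁻²  ← same
Only (E) matches kg·m·s⁻².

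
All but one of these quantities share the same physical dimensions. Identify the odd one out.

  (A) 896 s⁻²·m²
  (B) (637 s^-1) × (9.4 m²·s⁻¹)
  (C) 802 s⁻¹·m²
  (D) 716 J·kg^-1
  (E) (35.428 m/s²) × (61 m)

(C)

In SI base units:
  (A) m²·s⁻²
  (B) [s⁻¹] · [m²·s⁻¹] = m²·s⁻²
  (C) m²·s⁻¹
  (D) J·kg⁻¹ = N·m·kg⁻¹ = m²·s⁻²
  (E) [m·s⁻²] · [m] = m²·s⁻²
All reduce to m²·s⁻² except (C), which is m²·s⁻¹.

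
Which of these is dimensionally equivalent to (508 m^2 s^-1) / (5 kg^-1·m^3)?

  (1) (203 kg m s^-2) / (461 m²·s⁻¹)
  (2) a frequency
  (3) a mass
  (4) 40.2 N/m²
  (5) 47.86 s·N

(1)

Reference: [m²·s⁻¹] / [kg⁻¹·m³] = kg·m⁻¹·s⁻¹.
Each option:
  (1) [kg·m·s⁻²] / [m²·s⁻¹] = kg·m⁻¹·s⁻¹  ← same
  (2) [frequency] = s⁻¹
  (3) [mass] = kg
  (4) N·m⁻² = kg·m·s⁻²·m⁻² = kg·m⁻¹·s⁻²
  (5) N·s = kg·m·s⁻²·s = kg·m·s⁻¹
Only (1) matches kg·m⁻¹·s⁻¹.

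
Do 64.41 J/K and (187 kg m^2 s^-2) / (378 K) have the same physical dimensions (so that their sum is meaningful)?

Yes

In SI base units:
  64.41 J/K:  J·K⁻¹ = N·m·K⁻¹ = kg·m²·s⁻²·K⁻¹
  (187 kg m^2 s^-2) / (378 K):  [kg·m²·s⁻²] / [K] = kg·m²·s⁻²·K⁻¹
Both are kg·m²·s⁻²·K⁻¹, so they have the same dimensions and can be added.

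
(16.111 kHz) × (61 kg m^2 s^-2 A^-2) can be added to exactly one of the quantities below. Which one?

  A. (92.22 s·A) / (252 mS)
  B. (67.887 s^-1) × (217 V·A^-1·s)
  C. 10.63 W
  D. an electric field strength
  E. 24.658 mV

Reference: [s⁻¹] · [kg·m²·s⁻²·A⁻²] = kg·m²·s⁻³·A⁻².
Each option:
  A. [s·A] / [kg⁻¹·m⁻²·s³·A²] = kg·m²·s⁻²·A⁻¹
  B. [s⁻¹] · [kg·m²·s⁻²·A⁻²] = kg·m²·s⁻³·A⁻²  ← same
  C. W = J·s⁻¹ = kg·m²·s⁻³
  D. [electric field strength] = kg·m·s⁻³·A⁻¹
  E. V = J·C⁻¹ = kg·m²·s⁻³·A⁻¹
Only B. matches kg·m²·s⁻³·A⁻².

B.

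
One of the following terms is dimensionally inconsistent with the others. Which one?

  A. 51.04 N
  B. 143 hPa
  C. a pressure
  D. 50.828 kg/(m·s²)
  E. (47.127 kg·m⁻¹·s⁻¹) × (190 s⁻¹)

A.

Expand each in SI base units:
  A. N = kg·m·s⁻²
  B. Pa = N·m⁻² = kg·m⁻¹·s⁻²
  C. [pressure] = kg·m⁻¹·s⁻²
  D. kg·m⁻¹·s⁻²
  E. [kg·m⁻¹·s⁻¹] · [s⁻¹] = kg·m⁻¹·s⁻²
All reduce to kg·m⁻¹·s⁻² except A., which is kg·m·s⁻².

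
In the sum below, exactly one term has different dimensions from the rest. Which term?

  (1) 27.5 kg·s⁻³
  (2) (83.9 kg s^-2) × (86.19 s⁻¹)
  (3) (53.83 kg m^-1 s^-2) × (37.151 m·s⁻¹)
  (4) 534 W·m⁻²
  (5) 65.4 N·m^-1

(5)

Work out the base dimensions of each:
  (1) kg·s⁻³
  (2) [kg·s⁻²] · [s⁻¹] = kg·s⁻³
  (3) [kg·m⁻¹·s⁻²] · [m·s⁻¹] = kg·s⁻³
  (4) W·m⁻² = J·s⁻¹·m⁻² = kg·s⁻³
  (5) N·m⁻¹ = kg·m·s⁻²·m⁻¹ = kg·s⁻²
All reduce to kg·s⁻³ except (5), which is kg·s⁻².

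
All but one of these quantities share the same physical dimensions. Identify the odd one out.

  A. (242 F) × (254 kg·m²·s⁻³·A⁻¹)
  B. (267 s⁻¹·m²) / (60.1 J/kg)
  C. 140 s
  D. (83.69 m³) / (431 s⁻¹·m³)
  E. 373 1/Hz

A.

Work out the base dimensions of each:
  A. [kg⁻¹·m⁻²·s⁴·A²] · [kg·m²·s⁻³·A⁻¹] = s·A
  B. [m²·s⁻¹] / [m²·s⁻²] = s
  C. s
  D. [m³] / [m³·s⁻¹] = s
  E. Hz⁻¹ = (s⁻¹)⁻¹ = s
All reduce to s except A., which is s·A.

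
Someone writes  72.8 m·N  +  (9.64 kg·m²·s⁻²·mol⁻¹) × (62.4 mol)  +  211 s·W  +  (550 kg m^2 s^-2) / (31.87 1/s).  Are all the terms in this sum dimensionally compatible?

No

In SI base units:
  72.8 m·N:  N·m = kg·m·s⁻²·m = kg·m²·s⁻²
  (9.64 kg·m²·s⁻²·mol⁻¹) × (62.4 mol):  [kg·m²·s⁻²·mol⁻¹] · [mol] = kg·m²·s⁻²
  211 s·W:  W·s = J·s⁻¹·s = kg·m²·s⁻²
  (550 kg m^2 s^-2) / (31.87 1/s):  [kg·m²·s⁻²] / [s⁻¹] = kg·m²·s⁻¹
The terms do not share a single dimension (kg·m²·s⁻² vs kg·m²·s⁻¹).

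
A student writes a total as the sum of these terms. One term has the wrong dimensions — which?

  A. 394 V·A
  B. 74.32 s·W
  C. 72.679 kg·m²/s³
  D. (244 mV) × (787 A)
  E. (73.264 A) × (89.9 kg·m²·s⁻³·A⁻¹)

B.

Work out the base dimensions of each:
  A. V·A = J·C⁻¹·A = kg·m²·s⁻³
  B. W·s = J·s⁻¹·s = kg·m²·s⁻²
  C. kg·m²·s⁻³
  D. [kg·m²·s⁻³·A⁻¹] · [A] = kg·m²·s⁻³
  E. [A] · [kg·m²·s⁻³·A⁻¹] = kg·m²·s⁻³
All reduce to kg·m²·s⁻³ except B., which is kg·m²·s⁻².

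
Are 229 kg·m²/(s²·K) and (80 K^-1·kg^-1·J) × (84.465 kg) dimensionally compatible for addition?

Yes

Dimensions:
  229 kg·m²/(s²·K):  kg·m²·s⁻²·K⁻¹
  (80 K^-1·kg^-1·J) × (84.465 kg):  [m²·s⁻²·K⁻¹] · [kg] = kg·m²·s⁻²·K⁻¹
Both are kg·m²·s⁻²·K⁻¹, so they have the same dimensions and can be added.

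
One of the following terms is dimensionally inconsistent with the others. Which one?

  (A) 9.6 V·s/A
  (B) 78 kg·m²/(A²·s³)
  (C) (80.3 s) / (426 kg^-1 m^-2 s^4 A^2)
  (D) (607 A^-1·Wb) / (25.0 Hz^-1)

Expand each in SI base units:
  (A) V·s·A⁻¹ = J·C⁻¹·s·A⁻¹ = kg·m²·s⁻²·A⁻²
  (B) kg·m²·s⁻³·A⁻²
  (C) [s] / [kg⁻¹·m⁻²·s⁴·A²] = kg·m²·s⁻³·A⁻²
  (D) [kg·m²·s⁻²·A⁻²] / [s] = kg·m²·s⁻³·A⁻²
All reduce to kg·m²·s⁻³·A⁻² except (A), which is kg·m²·s⁻²·A⁻².

(A)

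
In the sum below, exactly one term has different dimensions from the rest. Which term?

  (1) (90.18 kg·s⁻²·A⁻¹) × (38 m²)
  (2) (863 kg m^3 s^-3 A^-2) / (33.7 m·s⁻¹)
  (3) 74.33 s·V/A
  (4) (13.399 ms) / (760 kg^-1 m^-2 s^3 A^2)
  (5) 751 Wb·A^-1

(1)

Work out the base dimensions of each:
  (1) [kg·s⁻²·A⁻¹] · [m²] = kg·m²·s⁻²·A⁻¹
  (2) [kg·m³·s⁻³·A⁻²] / [m·s⁻¹] = kg·m²·s⁻²·A⁻²
  (3) V·s·A⁻¹ = J·C⁻¹·s·A⁻¹ = kg·m²·s⁻²·A⁻²
  (4) [s] / [kg⁻¹·m⁻²·s³·A²] = kg·m²·s⁻²·A⁻²
  (5) Wb·A⁻¹ = V·s·A⁻¹ = kg·m²·s⁻²·A⁻²
All reduce to kg·m²·s⁻²·A⁻² except (1), which is kg·m²·s⁻²·A⁻¹.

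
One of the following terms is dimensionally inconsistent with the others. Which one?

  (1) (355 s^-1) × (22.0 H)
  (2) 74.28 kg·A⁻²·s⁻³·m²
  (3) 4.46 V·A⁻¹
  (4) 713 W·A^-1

Dimensions:
  (1) [s⁻¹] · [kg·m²·s⁻²·A⁻²] = kg·m²·s⁻³·A⁻²
  (2) kg·m²·s⁻³·A⁻²
  (3) V·A⁻¹ = J·C⁻¹·A⁻¹ = kg·m²·s⁻³·A⁻²
  (4) W·A⁻¹ = J·s⁻¹·A⁻¹ = kg·m²·s⁻³·A⁻¹
All reduce to kg·m²·s⁻³·A⁻² except (4), which is kg·m²·s⁻³·A⁻¹.

(4)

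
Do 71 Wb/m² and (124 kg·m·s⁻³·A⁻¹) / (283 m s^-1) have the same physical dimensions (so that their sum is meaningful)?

Expand each in SI base units:
  71 Wb/m²:  Wb·m⁻² = V·s·m⁻² = kg·s⁻²·A⁻¹
  (124 kg·m·s⁻³·A⁻¹) / (283 m s^-1):  [kg·m·s⁻³·A⁻¹] / [m·s⁻¹] = kg·s⁻²·A⁻¹
Both are kg·s⁻²·A⁻¹, so they have the same dimensions and can be added.

Yes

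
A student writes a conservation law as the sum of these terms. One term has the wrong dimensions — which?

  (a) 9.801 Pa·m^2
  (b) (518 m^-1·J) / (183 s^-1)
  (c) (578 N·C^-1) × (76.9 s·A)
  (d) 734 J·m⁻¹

(b)

Expand each in SI base units:
  (a) Pa·m² = N·m⁻²·m² = kg·m·s⁻²
  (b) [kg·m·s⁻²] / [s⁻¹] = kg·m·s⁻¹
  (c) [kg·m·s⁻³·A⁻¹] · [s·A] = kg·m·s⁻²
  (d) J·m⁻¹ = N·m·m⁻¹ = kg·m·s⁻²
All reduce to kg·m·s⁻² except (b), which is kg·m·s⁻¹.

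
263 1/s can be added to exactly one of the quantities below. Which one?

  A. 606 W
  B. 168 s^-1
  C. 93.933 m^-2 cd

B.

Reference: s⁻¹.
Each option:
  A. W = J·s⁻¹ = kg·m²·s⁻³
  B. s⁻¹  ← same
  C. m⁻²·cd
Only B. matches s⁻¹.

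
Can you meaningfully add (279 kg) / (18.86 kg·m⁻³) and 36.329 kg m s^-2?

Dimensions:
  (279 kg) / (18.86 kg·m⁻³):  [kg] / [kg·m⁻³] = m³
  36.329 kg m s^-2:  kg·m·s⁻²
m³ ≠ kg·m·s⁻², so they cannot be added.

No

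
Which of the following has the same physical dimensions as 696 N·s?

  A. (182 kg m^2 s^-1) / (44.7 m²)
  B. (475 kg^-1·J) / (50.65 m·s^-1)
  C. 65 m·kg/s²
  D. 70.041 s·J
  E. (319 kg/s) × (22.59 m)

Reference: N·s = kg·m·s⁻²·s = kg·m·s⁻¹.
Each option:
  A. [kg·m²·s⁻¹] / [m²] = kg·s⁻¹
  B. [m²·s⁻²] / [m·s⁻¹] = m·s⁻¹
  C. kg·m·s⁻²
  D. J·s = N·m·s = kg·m²·s⁻¹
  E. [kg·s⁻¹] · [m] = kg·m·s⁻¹  ← same
Only E. matches kg·m·s⁻¹.

E.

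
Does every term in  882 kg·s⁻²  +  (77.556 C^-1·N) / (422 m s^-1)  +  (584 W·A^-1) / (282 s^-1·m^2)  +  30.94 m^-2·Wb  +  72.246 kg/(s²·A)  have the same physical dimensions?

In SI base units:
  882 kg·s⁻²:  kg·s⁻²
  (77.556 C^-1·N) / (422 m s^-1):  [kg·m·s⁻³·A⁻¹] / [m·s⁻¹] = kg·s⁻²·A⁻¹
  (584 W·A^-1) / (282 s^-1·m^2):  [kg·m²·s⁻³·A⁻¹] / [m²·s⁻¹] = kg·s⁻²·A⁻¹
  30.94 m^-2·Wb:  Wb·m⁻² = V·s·m⁻² = kg·s⁻²·A⁻¹
  72.246 kg/(s²·A):  kg·s⁻²·A⁻¹
The terms do not share a single dimension (kg·s⁻² vs kg·s⁻²·A⁻¹).

No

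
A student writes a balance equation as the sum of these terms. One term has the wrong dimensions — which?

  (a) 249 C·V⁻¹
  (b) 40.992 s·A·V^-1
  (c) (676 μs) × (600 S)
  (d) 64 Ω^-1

(d)

Reduce each to base SI dimensions:
  (a) C·V⁻¹ = s·A·(J·C⁻¹)⁻¹ = kg⁻¹·m⁻²·s⁴·A²
  (b) A·s·V⁻¹ = A·s·(J·C⁻¹)⁻¹ = kg⁻¹·m⁻²·s⁴·A²
  (c) [s] · [kg⁻¹·m⁻²·s³·A²] = kg⁻¹·m⁻²·s⁴·A²
  (d) Ω⁻¹ = (V·A⁻¹)⁻¹ = kg⁻¹·m⁻²·s³·A²
All reduce to kg⁻¹·m⁻²·s⁴·A² except (d), which is kg⁻¹·m⁻²·s³·A².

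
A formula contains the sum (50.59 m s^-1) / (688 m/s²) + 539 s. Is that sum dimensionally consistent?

Expand each in SI base units:
  (50.59 m s^-1) / (688 m/s²):  [m·s⁻¹] / [m·s⁻²] = s
  539 s:  s
Both are s, so they have the same dimensions and can be added.

Yes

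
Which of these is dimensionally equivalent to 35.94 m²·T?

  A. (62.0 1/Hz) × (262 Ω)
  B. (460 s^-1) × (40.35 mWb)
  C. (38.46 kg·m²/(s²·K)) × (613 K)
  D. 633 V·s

Reference: T·m² = Wb·m⁻²·m² = kg·m²·s⁻²·A⁻¹.
Each option:
  A. [s] · [kg·m²·s⁻³·A⁻²] = kg·m²·s⁻²·A⁻²
  B. [s⁻¹] · [kg·m²·s⁻²·A⁻¹] = kg·m²·s⁻³·A⁻¹
  C. [kg·m²·s⁻²·K⁻¹] · [K] = kg·m²·s⁻²
  D. V·s = J·C⁻¹·s = kg·m²·s⁻²·A⁻¹  ← same
Only D. matches kg·m²·s⁻²·A⁻¹.

D.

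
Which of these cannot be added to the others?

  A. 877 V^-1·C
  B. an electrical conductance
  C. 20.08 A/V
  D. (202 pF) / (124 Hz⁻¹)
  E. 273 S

Work out the base dimensions of each:
  A. C·V⁻¹ = s·A·(J·C⁻¹)⁻¹ = kg⁻¹·m⁻²·s⁴·A²
  B. [electrical conductance] = kg⁻¹·m⁻²·s³·A²
  C. A·V⁻¹ = A·(J·C⁻¹)⁻¹ = kg⁻¹·m⁻²·s³·A²
  D. [kg⁻¹·m⁻²·s⁴·A²] / [s] = kg⁻¹·m⁻²·s³·A²
  E. S = Ω⁻¹ = kg⁻¹·m⁻²·s³·A²
All reduce to kg⁻¹·m⁻²·s³·A² except A., which is kg⁻¹·m⁻²·s⁴·A².

A.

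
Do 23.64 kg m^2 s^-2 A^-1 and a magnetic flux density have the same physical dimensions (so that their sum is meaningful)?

No

Reduce each to base SI dimensions:
  23.64 kg m^2 s^-2 A^-1:  kg·m²·s⁻²·A⁻¹
  a magnetic flux density:  [magnetic flux density] = kg·s⁻²·A⁻¹
kg·m²·s⁻²·A⁻¹ ≠ kg·s⁻²·A⁻¹, so they cannot be added.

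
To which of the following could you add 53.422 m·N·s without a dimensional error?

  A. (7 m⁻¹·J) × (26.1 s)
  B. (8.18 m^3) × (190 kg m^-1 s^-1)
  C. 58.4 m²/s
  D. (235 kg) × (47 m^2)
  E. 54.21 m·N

B.

Reference: N·m·s = kg·m·s⁻²·m·s = kg·m²·s⁻¹.
Each option:
  A. [kg·m·s⁻²] · [s] = kg·m·s⁻¹
  B. [m³] · [kg·m⁻¹·s⁻¹] = kg·m²·s⁻¹  ← same
  C. m²·s⁻¹
  D. [kg] · [m²] = kg·m²
  E. N·m = kg·m·s⁻²·m = kg·m²·s⁻²
Only B. matches kg·m²·s⁻¹.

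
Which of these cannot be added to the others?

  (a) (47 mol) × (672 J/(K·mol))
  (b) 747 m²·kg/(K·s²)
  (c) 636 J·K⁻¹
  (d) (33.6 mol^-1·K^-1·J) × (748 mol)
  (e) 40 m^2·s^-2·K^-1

(e)

Work out the base dimensions of each:
  (a) [mol] · [kg·m²·s⁻²·K⁻¹·mol⁻¹] = kg·m²·s⁻²·K⁻¹
  (b) kg·m²·s⁻²·K⁻¹
  (c) J·K⁻¹ = N·m·K⁻¹ = kg·m²·s⁻²·K⁻¹
  (d) [kg·m²·s⁻²·K⁻¹·mol⁻¹] · [mol] = kg·m²·s⁻²·K⁻¹
  (e) m²·s⁻²·K⁻¹
All reduce to kg·m²·s⁻²·K⁻¹ except (e), which is m²·s⁻²·K⁻¹.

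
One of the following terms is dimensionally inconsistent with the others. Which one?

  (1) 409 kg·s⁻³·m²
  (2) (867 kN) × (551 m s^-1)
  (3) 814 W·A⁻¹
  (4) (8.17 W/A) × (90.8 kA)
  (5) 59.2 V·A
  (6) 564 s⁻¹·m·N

(3)

Dimensions:
  (1) kg·m²·s⁻³
  (2) [kg·m·s⁻²] · [m·s⁻¹] = kg·m²·s⁻³
  (3) W·A⁻¹ = J·s⁻¹·A⁻¹ = kg·m²·s⁻³·A⁻¹
  (4) [kg·m²·s⁻³·A⁻¹] · [A] = kg·m²·s⁻³
  (5) V·A = J·C⁻¹·A = kg·m²·s⁻³
  (6) N·m·s⁻¹ = kg·m·s⁻²·m·s⁻¹ = kg·m²·s⁻³
All reduce to kg·m²·s⁻³ except (3), which is kg·m²·s⁻³·A⁻¹.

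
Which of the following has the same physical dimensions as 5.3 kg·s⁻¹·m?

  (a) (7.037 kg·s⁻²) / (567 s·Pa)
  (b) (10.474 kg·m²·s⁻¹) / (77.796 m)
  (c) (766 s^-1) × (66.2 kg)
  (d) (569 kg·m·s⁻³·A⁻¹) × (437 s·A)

Reference: kg·m·s⁻¹.
Each option:
  (a) [kg·s⁻²] / [kg·m⁻¹·s⁻¹] = m·s⁻¹
  (b) [kg·m²·s⁻¹] / [m] = kg·m·s⁻¹  ← same
  (c) [s⁻¹] · [kg] = kg·s⁻¹
  (d) [kg·m·s⁻³·A⁻¹] · [s·A] = kg·m·s⁻²
Only (b) matches kg·m·s⁻¹.

(b)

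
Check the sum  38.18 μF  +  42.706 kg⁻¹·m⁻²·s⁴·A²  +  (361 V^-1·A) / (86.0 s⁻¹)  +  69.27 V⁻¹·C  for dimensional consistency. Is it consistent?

Yes

Expand each in SI base units:
  38.18 μF:  F = C·V⁻¹ = kg⁻¹·m⁻²·s⁴·A²
  42.706 kg⁻¹·m⁻²·s⁴·A²:  kg⁻¹·m⁻²·s⁴·A²
  (361 V^-1·A) / (86.0 s⁻¹):  [kg⁻¹·m⁻²·s³·A²] / [s⁻¹] = kg⁻¹·m⁻²·s⁴·A²
  69.27 V⁻¹·C:  C·V⁻¹ = s·A·(J·C⁻¹)⁻¹ = kg⁻¹·m⁻²·s⁴·A²
Every term reduces to kg⁻¹·m⁻²·s⁴·A².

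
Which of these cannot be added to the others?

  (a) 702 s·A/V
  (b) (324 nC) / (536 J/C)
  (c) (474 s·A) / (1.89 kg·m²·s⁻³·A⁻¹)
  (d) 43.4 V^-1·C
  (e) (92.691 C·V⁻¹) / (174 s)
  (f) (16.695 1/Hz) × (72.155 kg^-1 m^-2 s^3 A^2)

(e)

Expand each in SI base units:
  (a) A·s·V⁻¹ = A·s·(J·C⁻¹)⁻¹ = kg⁻¹·m⁻²·s⁴·A²
  (b) [s·A] / [kg·m²·s⁻³·A⁻¹] = kg⁻¹·m⁻²·s⁴·A²
  (c) [s·A] / [kg·m²·s⁻³·A⁻¹] = kg⁻¹·m⁻²·s⁴·A²
  (d) C·V⁻¹ = s·A·(J·C⁻¹)⁻¹ = kg⁻¹·m⁻²·s⁴·A²
  (e) [kg⁻¹·m⁻²·s⁴·A²] / [s] = kg⁻¹·m⁻²·s³·A²
  (f) [s] · [kg⁻¹·m⁻²·s³·A²] = kg⁻¹·m⁻²·s⁴·A²
All reduce to kg⁻¹·m⁻²·s⁴·A² except (e), which is kg⁻¹·m⁻²·s³·A².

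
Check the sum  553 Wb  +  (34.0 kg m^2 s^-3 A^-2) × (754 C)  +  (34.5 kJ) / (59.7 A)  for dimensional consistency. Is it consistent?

Yes

Dimensions:
  553 Wb:  Wb = V·s = kg·m²·s⁻²·A⁻¹
  (34.0 kg m^2 s^-3 A^-2) × (754 C):  [kg·m²·s⁻³·A⁻²] · [s·A] = kg·m²·s⁻²·A⁻¹
  (34.5 kJ) / (59.7 A):  [kg·m²·s⁻²] / [A] = kg·m²·s⁻²·A⁻¹
Every term reduces to kg·m²·s⁻²·A⁻¹.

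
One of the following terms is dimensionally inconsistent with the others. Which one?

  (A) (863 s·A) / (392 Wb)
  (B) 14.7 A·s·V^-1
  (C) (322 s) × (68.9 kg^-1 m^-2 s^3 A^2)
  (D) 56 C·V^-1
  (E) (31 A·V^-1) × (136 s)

Dimensions:
  (A) [s·A] / [kg·m²·s⁻²·A⁻¹] = kg⁻¹·m⁻²·s³·A²
  (B) A·s·V⁻¹ = A·s·(J·C⁻¹)⁻¹ = kg⁻¹·m⁻²·s⁴·A²
  (C) [s] · [kg⁻¹·m⁻²·s³·A²] = kg⁻¹·m⁻²·s⁴·A²
  (D) C·V⁻¹ = s·A·(J·C⁻¹)⁻¹ = kg⁻¹·m⁻²·s⁴·A²
  (E) [kg⁻¹·m⁻²·s³·A²] · [s] = kg⁻¹·m⁻²·s⁴·A²
All reduce to kg⁻¹·m⁻²·s⁴·A² except (A), which is kg⁻¹·m⁻²·s³·A².

(A)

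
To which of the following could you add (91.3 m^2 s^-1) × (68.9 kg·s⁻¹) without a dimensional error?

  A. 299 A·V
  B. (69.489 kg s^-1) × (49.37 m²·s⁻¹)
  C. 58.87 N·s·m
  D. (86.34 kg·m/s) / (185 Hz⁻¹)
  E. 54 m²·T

B.

Reference: [m²·s⁻¹] · [kg·s⁻¹] = kg·m²·s⁻².
Each option:
  A. V·A = J·C⁻¹·A = kg·m²·s⁻³
  B. [kg·s⁻¹] · [m²·s⁻¹] = kg·m²·s⁻²  ← same
  C. N·m·s = kg·m·s⁻²·m·s = kg·m²·s⁻¹
  D. [kg·m·s⁻¹] / [s] = kg·m·s⁻²
  E. T·m² = Wb·m⁻²·m² = kg·m²·s⁻²·A⁻¹
Only B. matches kg·m²·s⁻².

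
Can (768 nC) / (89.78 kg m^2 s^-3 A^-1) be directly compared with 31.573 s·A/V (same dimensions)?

Yes

Expand each in SI base units:
  (768 nC) / (89.78 kg m^2 s^-3 A^-1):  [s·A] / [kg·m²·s⁻³·A⁻¹] = kg⁻¹·m⁻²·s⁴·A²
  31.573 s·A/V:  A·s·V⁻¹ = A·s·(J·C⁻¹)⁻¹ = kg⁻¹·m⁻²·s⁴·A²
Both are kg⁻¹·m⁻²·s⁴·A², so they have the same dimensions and can be added.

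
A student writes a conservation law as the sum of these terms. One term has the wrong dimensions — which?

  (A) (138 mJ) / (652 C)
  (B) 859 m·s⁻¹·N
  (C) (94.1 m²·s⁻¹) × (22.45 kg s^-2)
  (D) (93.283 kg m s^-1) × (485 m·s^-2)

Expand each in SI base units:
  (A) [kg·m²·s⁻²] / [s·A] = kg·m²·s⁻³·A⁻¹
  (B) N·m·s⁻¹ = kg·m·s⁻²·m·s⁻¹ = kg·m²·s⁻³
  (C) [m²·s⁻¹] · [kg·s⁻²] = kg·m²·s⁻³
  (D) [kg·m·s⁻¹] · [m·s⁻²] = kg·m²·s⁻³
All reduce to kg·m²·s⁻³ except (A), which is kg·m²·s⁻³·A⁻¹.

(A)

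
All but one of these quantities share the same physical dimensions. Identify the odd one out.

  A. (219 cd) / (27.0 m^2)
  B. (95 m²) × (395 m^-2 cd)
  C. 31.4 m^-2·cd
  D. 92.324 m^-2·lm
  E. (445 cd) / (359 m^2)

Work out the base dimensions of each:
  A. [cd] / [m²] = m⁻²·cd
  B. [m²] · [m⁻²·cd] = cd
  C. cd·m⁻² = m⁻²·cd
  D. lm·m⁻² = cd·m⁻² = m⁻²·cd
  E. [cd] / [m²] = m⁻²·cd
All reduce to m⁻²·cd except B., which is cd.

B.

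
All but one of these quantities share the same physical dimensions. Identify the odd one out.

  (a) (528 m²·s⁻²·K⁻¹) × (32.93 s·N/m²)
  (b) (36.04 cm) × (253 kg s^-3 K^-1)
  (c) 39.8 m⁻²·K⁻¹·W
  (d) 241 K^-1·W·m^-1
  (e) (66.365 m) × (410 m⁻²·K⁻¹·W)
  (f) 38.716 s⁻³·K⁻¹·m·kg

Reduce each to base SI dimensions:
  (a) [m²·s⁻²·K⁻¹] · [kg·m⁻¹·s⁻¹] = kg·m·s⁻³·K⁻¹
  (b) [m] · [kg·s⁻³·K⁻¹] = kg·m·s⁻³·K⁻¹
  (c) W·m⁻²·K⁻¹ = J·s⁻¹·m⁻²·K⁻¹ = kg·s⁻³·K⁻¹
  (d) W·m⁻¹·K⁻¹ = J·s⁻¹·m⁻¹·K⁻¹ = kg·m·s⁻³·K⁻¹
  (e) [m] · [kg·s⁻³·K⁻¹] = kg·m·s⁻³·K⁻¹
  (f) kg·m·s⁻³·K⁻¹
All reduce to kg·m·s⁻³·K⁻¹ except (c), which is kg·s⁻³·K⁻¹.

(c)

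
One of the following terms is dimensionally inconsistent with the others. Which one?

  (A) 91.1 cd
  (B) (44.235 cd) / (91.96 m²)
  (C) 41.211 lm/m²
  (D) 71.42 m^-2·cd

(A)

In SI base units:
  (A) cd
  (B) [cd] / [m²] = m⁻²·cd
  (C) lm·m⁻² = cd·m⁻² = m⁻²·cd
  (D) cd·m⁻² = m⁻²·cd
All reduce to m⁻²·cd except (A), which is cd.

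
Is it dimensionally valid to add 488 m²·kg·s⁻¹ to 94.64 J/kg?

No

Work out the base dimensions of each:
  488 m²·kg·s⁻¹:  kg·m²·s⁻¹
  94.64 J/kg:  J·kg⁻¹ = N·m·kg⁻¹ = m²·s⁻²
kg·m²·s⁻¹ ≠ m²·s⁻², so they cannot be added.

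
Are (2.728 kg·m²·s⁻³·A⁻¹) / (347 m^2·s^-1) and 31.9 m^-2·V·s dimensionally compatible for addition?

Reduce each to base SI dimensions:
  (2.728 kg·m²·s⁻³·A⁻¹) / (347 m^2·s^-1):  [kg·m²·s⁻³·A⁻¹] / [m²·s⁻¹] = kg·s⁻²·A⁻¹
  31.9 m^-2·V·s:  V·s·m⁻² = J·C⁻¹·s·m⁻² = kg·s⁻²·A⁻¹
Both are kg·s⁻²·A⁻¹, so they have the same dimensions and can be added.

Yes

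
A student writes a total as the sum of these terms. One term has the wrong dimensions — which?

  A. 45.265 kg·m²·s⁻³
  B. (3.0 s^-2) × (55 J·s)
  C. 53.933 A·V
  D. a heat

Work out the base dimensions of each:
  A. kg·m²·s⁻³
  B. [s⁻²] · [kg·m²·s⁻¹] = kg·m²·s⁻³
  C. V·A = J·C⁻¹·A = kg·m²·s⁻³
  D. [heat] = kg·m²·s⁻²
All reduce to kg·m²·s⁻³ except D., which is kg·m²·s⁻².

D.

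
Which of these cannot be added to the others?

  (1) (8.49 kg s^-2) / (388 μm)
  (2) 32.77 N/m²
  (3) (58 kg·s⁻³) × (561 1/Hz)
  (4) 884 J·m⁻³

(3)

Expand each in SI base units:
  (1) [kg·s⁻²] / [m] = kg·m⁻¹·s⁻²
  (2) N·m⁻² = kg·m·s⁻²·m⁻² = kg·m⁻¹·s⁻²
  (3) [kg·s⁻³] · [s] = kg·s⁻²
  (4) J·m⁻³ = N·m·m⁻³ = kg·m⁻¹·s⁻²
All reduce to kg·m⁻¹·s⁻² except (3), which is kg·s⁻².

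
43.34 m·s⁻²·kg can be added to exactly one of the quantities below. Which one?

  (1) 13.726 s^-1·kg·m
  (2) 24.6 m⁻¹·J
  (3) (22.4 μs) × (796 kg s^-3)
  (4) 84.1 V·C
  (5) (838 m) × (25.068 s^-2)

(2)

Reference: kg·m·s⁻².
Each option:
  (1) kg·m·s⁻¹
  (2) J·m⁻¹ = N·m·m⁻¹ = kg·m·s⁻²  ← same
  (3) [s] · [kg·s⁻³] = kg·s⁻²
  (4) C·V = s·A·J·C⁻¹ = kg·m²·s⁻²
  (5) [m] · [s⁻²] = m·s⁻²
Only (2) matches kg·m·s⁻².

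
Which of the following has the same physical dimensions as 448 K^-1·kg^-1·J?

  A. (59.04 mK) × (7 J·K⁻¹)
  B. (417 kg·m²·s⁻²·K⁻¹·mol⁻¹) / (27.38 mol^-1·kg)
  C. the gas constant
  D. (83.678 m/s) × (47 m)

Reference: J·kg⁻¹·K⁻¹ = N·m·kg⁻¹·K⁻¹ = m²·s⁻²·K⁻¹.
Each option:
  A. [K] · [kg·m²·s⁻²·K⁻¹] = kg·m²·s⁻²
  B. [kg·m²·s⁻²·K⁻¹·mol⁻¹] / [kg·mol⁻¹] = m²·s⁻²·K⁻¹  ← same
  C. [gas constant] = kg·m²·s⁻²·K⁻¹·mol⁻¹
  D. [m·s⁻¹] · [m] = m²·s⁻¹
Only B. matches m²·s⁻²·K⁻¹.

B.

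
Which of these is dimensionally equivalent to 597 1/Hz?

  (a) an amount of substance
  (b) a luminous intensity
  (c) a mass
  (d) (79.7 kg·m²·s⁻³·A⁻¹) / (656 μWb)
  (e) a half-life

Reference: Hz⁻¹ = (s⁻¹)⁻¹ = s.
Each option:
  (a) [amount of substance] = mol
  (b) [luminous intensity] = cd
  (c) [mass] = kg
  (d) [kg·m²·s⁻³·A⁻¹] / [kg·m²·s⁻²·A⁻¹] = s⁻¹
  (e) [half-life] = s  ← same
Only (e) matches s.

(e)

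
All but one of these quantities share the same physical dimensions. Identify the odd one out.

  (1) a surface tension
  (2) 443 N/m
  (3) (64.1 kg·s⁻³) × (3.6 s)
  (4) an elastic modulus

(4)

Expand each in SI base units:
  (1) [surface tension] = kg·s⁻²
  (2) N·m⁻¹ = kg·m·s⁻²·m⁻¹ = kg·s⁻²
  (3) [kg·s⁻³] · [s] = kg·s⁻²
  (4) [elastic modulus] = kg·m⁻¹·s⁻²
All reduce to kg·s⁻² except (4), which is kg·m⁻¹·s⁻².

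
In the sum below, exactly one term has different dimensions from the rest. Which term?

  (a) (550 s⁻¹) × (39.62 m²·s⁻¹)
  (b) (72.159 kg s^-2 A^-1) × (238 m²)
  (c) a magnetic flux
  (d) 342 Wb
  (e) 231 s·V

Reduce each to base SI dimensions:
  (a) [s⁻¹] · [m²·s⁻¹] = m²·s⁻²
  (b) [kg·s⁻²·A⁻¹] · [m²] = kg·m²·s⁻²·A⁻¹
  (c) [magnetic flux] = kg·m²·s⁻²·A⁻¹
  (d) Wb = V·s = kg·m²·s⁻²·A⁻¹
  (e) V·s = J·C⁻¹·s = kg·m²·s⁻²·A⁻¹
All reduce to kg·m²·s⁻²·A⁻¹ except (a), which is m²·s⁻².

(a)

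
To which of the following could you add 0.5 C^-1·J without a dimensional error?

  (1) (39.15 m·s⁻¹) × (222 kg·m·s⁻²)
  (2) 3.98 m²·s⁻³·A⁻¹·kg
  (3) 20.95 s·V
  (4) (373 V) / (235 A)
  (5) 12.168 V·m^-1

(2)

Reference: J·C⁻¹ = N·m·(s·A)⁻¹ = kg·m²·s⁻³·A⁻¹.
Each option:
  (1) [m·s⁻¹] · [kg·m·s⁻²] = kg·m²·s⁻³
  (2) kg·m²·s⁻³·A⁻¹  ← same
  (3) V·s = J·C⁻¹·s = kg·m²·s⁻²·A⁻¹
  (4) [kg·m²·s⁻³·A⁻¹] / [A] = kg·m²·s⁻³·A⁻²
  (5) V·m⁻¹ = J·C⁻¹·m⁻¹ = kg·m·s⁻³·A⁻¹
Only (2) matches kg·m²·s⁻³·A⁻¹.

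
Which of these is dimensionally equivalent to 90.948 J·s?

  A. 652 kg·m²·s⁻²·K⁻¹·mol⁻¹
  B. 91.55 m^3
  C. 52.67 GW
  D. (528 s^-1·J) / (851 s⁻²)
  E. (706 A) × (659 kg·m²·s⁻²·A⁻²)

Reference: J·s = N·m·s = kg·m²·s⁻¹.
Each option:
  A. kg·m²·s⁻²·K⁻¹·mol⁻¹
  B. m³
  C. W = J·s⁻¹ = kg·m²·s⁻³
  D. [kg·m²·s⁻³] / [s⁻²] = kg·m²·s⁻¹  ← same
  E. [A] · [kg·m²·s⁻²·A⁻²] = kg·m²·s⁻²·A⁻¹
Only D. matches kg·m²·s⁻¹.

D.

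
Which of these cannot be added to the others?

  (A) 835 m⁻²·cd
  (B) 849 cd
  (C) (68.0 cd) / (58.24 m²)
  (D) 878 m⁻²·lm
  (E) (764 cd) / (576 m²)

Dimensions:
  (A) cd·m⁻² = m⁻²·cd
  (B) cd
  (C) [cd] / [m²] = m⁻²·cd
  (D) lm·m⁻² = cd·m⁻² = m⁻²·cd
  (E) [cd] / [m²] = m⁻²·cd
All reduce to m⁻²·cd except (B), which is cd.

(B)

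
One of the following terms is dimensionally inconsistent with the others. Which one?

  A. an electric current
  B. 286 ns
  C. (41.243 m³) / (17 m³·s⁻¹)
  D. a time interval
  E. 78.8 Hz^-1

A.

Reduce each to base SI dimensions:
  A. [electric current] = A
  B. s
  C. [m³] / [m³·s⁻¹] = s
  D. [time interval] = s
  E. Hz⁻¹ = (s⁻¹)⁻¹ = s
All reduce to s except A., which is A.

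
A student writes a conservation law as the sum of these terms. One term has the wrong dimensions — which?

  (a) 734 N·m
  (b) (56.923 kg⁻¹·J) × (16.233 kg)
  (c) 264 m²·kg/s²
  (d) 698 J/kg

(d)

Expand each in SI base units:
  (a) N·m = kg·m·s⁻²·m = kg·m²·s⁻²
  (b) [m²·s⁻²] · [kg] = kg·m²·s⁻²
  (c) kg·m²·s⁻²
  (d) J·kg⁻¹ = N·m·kg⁻¹ = m²·s⁻²
All reduce to kg·m²·s⁻² except (d), which is m²·s⁻².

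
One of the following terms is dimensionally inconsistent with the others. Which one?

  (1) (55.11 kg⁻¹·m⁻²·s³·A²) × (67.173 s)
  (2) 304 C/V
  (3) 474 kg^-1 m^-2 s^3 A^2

(3)

Work out the base dimensions of each:
  (1) [kg⁻¹·m⁻²·s³·A²] · [s] = kg⁻¹·m⁻²·s⁴·A²
  (2) C·V⁻¹ = s·A·(J·C⁻¹)⁻¹ = kg⁻¹·m⁻²·s⁴·A²
  (3) kg⁻¹·m⁻²·s³·A²
All reduce to kg⁻¹·m⁻²·s⁴·A² except (3), which is kg⁻¹·m⁻²·s³·A².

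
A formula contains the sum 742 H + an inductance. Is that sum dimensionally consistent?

Work out the base dimensions of each:
  742 H:  H = V·s·A⁻¹ = kg·m²·s⁻²·A⁻²
  an inductance:  [inductance] = kg·m²·s⁻²·A⁻²
Both are kg·m²·s⁻²·A⁻², so they have the same dimensions and can be added.

Yes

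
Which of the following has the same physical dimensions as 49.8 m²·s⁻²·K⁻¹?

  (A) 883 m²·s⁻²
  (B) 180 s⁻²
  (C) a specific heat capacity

(C)

Reference: m²·s⁻²·K⁻¹.
Each option:
  (A) m²·s⁻²
  (B) s⁻²
  (C) [specific heat capacity] = m²·s⁻²·K⁻¹  ← same
Only (C) matches m²·s⁻²·K⁻¹.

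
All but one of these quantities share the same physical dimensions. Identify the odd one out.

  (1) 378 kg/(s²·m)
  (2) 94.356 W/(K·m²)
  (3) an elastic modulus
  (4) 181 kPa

Work out the base dimensions of each:
  (1) kg·m⁻¹·s⁻²
  (2) W·m⁻²·K⁻¹ = J·s⁻¹·m⁻²·K⁻¹ = kg·s⁻³·K⁻¹
  (3) [elastic modulus] = kg·m⁻¹·s⁻²
  (4) Pa = N·m⁻² = kg·m⁻¹·s⁻²
All reduce to kg·m⁻¹·s⁻² except (2), which is kg·s⁻³·K⁻¹.

(2)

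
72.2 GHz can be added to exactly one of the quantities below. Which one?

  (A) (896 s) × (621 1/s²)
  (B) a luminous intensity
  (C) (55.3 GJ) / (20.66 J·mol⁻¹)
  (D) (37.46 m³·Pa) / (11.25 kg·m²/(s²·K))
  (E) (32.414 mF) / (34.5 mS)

Reference: Hz = s⁻¹.
Each option:
  (A) [s] · [s⁻²] = s⁻¹  ← same
  (B) [luminous intensity] = cd
  (C) [kg·m²·s⁻²] / [kg·m²·s⁻²·mol⁻¹] = mol
  (D) [kg·m²·s⁻²] / [kg·m²·s⁻²·K⁻¹] = K
  (E) [kg⁻¹·m⁻²·s⁴·A²] / [kg⁻¹·m⁻²·s³·A²] = s
Only (A) matches s⁻¹.

(A)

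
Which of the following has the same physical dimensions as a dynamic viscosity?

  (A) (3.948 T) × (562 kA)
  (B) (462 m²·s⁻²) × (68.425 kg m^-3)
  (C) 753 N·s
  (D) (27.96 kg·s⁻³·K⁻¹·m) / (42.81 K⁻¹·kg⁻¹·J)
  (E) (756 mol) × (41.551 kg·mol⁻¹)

(D)

Reference: [dynamic viscosity] = kg·m⁻¹·s⁻¹.
Each option:
  (A) [kg·s⁻²·A⁻¹] · [A] = kg·s⁻²
  (B) [m²·s⁻²] · [kg·m⁻³] = kg·m⁻¹·s⁻²
  (C) N·s = kg·m·s⁻²·s = kg·m·s⁻¹
  (D) [kg·m·s⁻³·K⁻¹] / [m²·s⁻²·K⁻¹] = kg·m⁻¹·s⁻¹  ← same
  (E) [mol] · [kg·mol⁻¹] = kg
Only (D) matches kg·m⁻¹·s⁻¹.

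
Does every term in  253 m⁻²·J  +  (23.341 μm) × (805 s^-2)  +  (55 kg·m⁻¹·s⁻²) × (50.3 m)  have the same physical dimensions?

No

Dimensions:
  253 m⁻²·J:  J·m⁻² = N·m·m⁻² = kg·s⁻²
  (23.341 μm) × (805 s^-2):  [m] · [s⁻²] = m·s⁻²
  (55 kg·m⁻¹·s⁻²) × (50.3 m):  [kg·m⁻¹·s⁻²] · [m] = kg·s⁻²
The terms do not share a single dimension (kg·s⁻² vs m·s⁻²).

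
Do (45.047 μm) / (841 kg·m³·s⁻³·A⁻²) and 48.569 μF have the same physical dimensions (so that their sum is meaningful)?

No

Reduce each to base SI dimensions:
  (45.047 μm) / (841 kg·m³·s⁻³·A⁻²):  [m] / [kg·m³·s⁻³·A⁻²] = kg⁻¹·m⁻²·s³·A²
  48.569 μF:  F = C·V⁻¹ = kg⁻¹·m⁻²·s⁴·A²
kg⁻¹·m⁻²·s³·A² ≠ kg⁻¹·m⁻²·s⁴·A², so they cannot be added.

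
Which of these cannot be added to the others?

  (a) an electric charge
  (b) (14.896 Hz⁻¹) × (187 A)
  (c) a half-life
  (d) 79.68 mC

(c)

Work out the base dimensions of each:
  (a) [electric charge] = s·A
  (b) [s] · [A] = s·A
  (c) [half-life] = s
  (d) C = s·A
All reduce to s·A except (c), which is s.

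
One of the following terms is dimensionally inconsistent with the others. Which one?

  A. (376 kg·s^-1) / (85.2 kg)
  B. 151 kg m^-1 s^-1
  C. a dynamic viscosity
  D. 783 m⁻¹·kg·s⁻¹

A.

In SI base units:
  A. [kg·s⁻¹] / [kg] = s⁻¹
  B. kg·m⁻¹·s⁻¹
  C. [dynamic viscosity] = kg·m⁻¹·s⁻¹
  D. kg·m⁻¹·s⁻¹
All reduce to kg·m⁻¹·s⁻¹ except A., which is s⁻¹.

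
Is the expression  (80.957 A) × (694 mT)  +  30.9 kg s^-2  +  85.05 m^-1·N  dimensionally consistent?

Expand each in SI base units:
  (80.957 A) × (694 mT):  [A] · [kg·s⁻²·A⁻¹] = kg·s⁻²
  30.9 kg s^-2:  kg·s⁻²
  85.05 m^-1·N:  N·m⁻¹ = kg·m·s⁻²·m⁻¹ = kg·s⁻²
Every term reduces to kg·s⁻².

Yes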